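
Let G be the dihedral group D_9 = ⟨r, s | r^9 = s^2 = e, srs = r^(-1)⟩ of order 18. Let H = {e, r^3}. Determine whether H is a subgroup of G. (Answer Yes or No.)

No

r^3 ∈ H but its inverse r^6 ∉ H, so H is not a subgroup.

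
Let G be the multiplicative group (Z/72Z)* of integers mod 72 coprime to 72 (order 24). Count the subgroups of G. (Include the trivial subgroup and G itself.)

32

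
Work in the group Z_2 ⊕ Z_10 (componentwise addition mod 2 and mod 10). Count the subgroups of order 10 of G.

3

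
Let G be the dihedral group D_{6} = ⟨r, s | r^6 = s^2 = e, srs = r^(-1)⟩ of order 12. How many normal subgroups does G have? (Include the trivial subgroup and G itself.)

7

G has 16 subgroups. Checking conjugation-invariance by order — order 1: 1/1 normal; order 2: 1/7 normal; order 3: 1/1 normal; order 4: 0/3 normal; order 6: 3/3 normal; order 12: 1/1 normal.
Total normal subgroups: 7.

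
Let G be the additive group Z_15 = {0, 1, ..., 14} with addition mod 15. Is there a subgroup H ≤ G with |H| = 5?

Yes

5 | 15. A subgroup of order 5 is {0, 3, 6, 9, 12}.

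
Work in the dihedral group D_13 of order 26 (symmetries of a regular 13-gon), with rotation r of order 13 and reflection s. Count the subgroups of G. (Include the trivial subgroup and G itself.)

16

|G| = 26, so by Lagrange every subgroup order divides 26. Divisors: 1, 2, 13, 26.
Subgroups by order — order 1: 1; order 2: 13; order 13: 1; order 26: 1.
Total: 1 + 13 + 1 + 1 = 16.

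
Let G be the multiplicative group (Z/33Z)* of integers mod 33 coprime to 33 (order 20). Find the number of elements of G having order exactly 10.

Enumerating element orders in G gives 12 elements of order 10.

12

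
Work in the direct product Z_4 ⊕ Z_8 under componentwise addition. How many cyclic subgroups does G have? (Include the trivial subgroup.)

Each element a generates a cyclic subgroup ⟨a⟩; distinct elements may generate the same one (a cyclic group of order d has φ(d) generators).
Cyclic subgroups by order — order 1: 1; order 2: 3; order 4: 6; order 8: 4.
Total: 14.

14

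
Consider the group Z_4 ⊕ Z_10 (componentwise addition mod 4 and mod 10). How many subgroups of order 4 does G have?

3

|G| = 40 and 4 | 40, so subgroups of order 4 are possible by Lagrange.
The subgroups of order 4 are: {(0,0), (0,5), (2,0), (2,5)}; {(0,0), (1,0), (2,0), (3,0)}; {(0,0), (1,5), (2,0), (3,5)}.
So G has 3 subgroups of order 4.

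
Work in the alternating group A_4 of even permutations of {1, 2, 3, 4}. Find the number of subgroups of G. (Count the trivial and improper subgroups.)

10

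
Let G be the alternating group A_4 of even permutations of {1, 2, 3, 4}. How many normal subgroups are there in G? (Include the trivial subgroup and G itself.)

G has 10 subgroups. Checking conjugation-invariance by order — order 1: 1/1 normal; order 2: 0/3 normal; order 3: 0/4 normal; order 4: 1/1 normal; order 12: 1/1 normal.
Total normal subgroups: 3.

3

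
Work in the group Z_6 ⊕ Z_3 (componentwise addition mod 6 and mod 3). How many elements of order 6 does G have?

8

An element (a,b) has order lcm(ord(a), ord(b)); count pairs with lcm equal to 6.
Enumerating gives 8 such elements.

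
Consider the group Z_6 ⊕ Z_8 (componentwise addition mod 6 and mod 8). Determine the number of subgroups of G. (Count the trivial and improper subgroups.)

22

|G| = 48, so by Lagrange every subgroup order divides 48. Divisors: 1, 2, 3, 4, 6, 8, 12, 16, 24, 48.
Subgroups by order — order 1: 1; order 2: 3; order 3: 1; order 4: 3; order 6: 3; order 8: 3; order 12: 3; order 16: 1; order 24: 3; order 48: 1.
Total: 1 + 3 + 1 + 3 + 3 + 3 + 3 + 1 + 3 + 1 = 22.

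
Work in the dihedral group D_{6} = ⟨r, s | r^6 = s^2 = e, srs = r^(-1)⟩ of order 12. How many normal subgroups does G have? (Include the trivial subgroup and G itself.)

7

G has 16 subgroups. Checking conjugation-invariance by order — order 1: 1/1 normal; order 2: 1/7 normal; order 3: 1/1 normal; order 4: 0/3 normal; order 6: 3/3 normal; order 12: 1/1 normal.
Total normal subgroups: 7.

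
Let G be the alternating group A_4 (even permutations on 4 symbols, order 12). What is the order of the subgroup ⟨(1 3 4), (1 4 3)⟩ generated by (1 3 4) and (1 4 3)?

3

|⟨(1 3 4)⟩| = 3 and |⟨(1 4 3)⟩| = 3, so |H| is a multiple of lcm(3, 3) = 3 and divides |G| = 12.
Closing under the operation: H = {e, (1 3 4), (1 4 3)}, so |H| = 3.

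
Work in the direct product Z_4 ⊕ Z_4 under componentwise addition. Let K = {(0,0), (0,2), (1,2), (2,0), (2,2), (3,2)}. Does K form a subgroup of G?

|K| = 6 does not divide |G| = 16, so by Lagrange K is not a subgroup.

No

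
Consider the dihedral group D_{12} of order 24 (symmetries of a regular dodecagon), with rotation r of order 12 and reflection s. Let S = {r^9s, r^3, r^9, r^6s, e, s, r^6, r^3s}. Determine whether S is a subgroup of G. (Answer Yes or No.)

|S| = 8 divides |G| = 24, consistent with Lagrange.
S contains the identity, every element's inverse is in S, and S is closed under ·: it is a subgroup.

Yes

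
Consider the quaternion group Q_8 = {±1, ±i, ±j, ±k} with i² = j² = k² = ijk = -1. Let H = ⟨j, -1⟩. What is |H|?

4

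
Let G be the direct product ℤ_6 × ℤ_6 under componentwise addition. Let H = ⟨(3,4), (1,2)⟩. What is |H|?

18

|⟨(3,4)⟩| = 6 and |⟨(1,2)⟩| = 6, so |H| is a multiple of lcm(6, 6) = 6 and divides |G| = 36.
Closing under the operation: H = {(0,0), (0,2), (0,4), (1,0), (1,2), (1,4), (2,0), (2,2), (2,4), (3,0), (3,2), (3,4), (4,0), (4,2), (4,4), (5,0), (5,2), (5,4)}, so |H| = 18.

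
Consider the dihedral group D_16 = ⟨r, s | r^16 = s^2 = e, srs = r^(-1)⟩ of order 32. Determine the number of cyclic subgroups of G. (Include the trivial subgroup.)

21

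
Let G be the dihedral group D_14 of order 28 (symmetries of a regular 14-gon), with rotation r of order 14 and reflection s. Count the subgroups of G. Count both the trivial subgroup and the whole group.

|G| = 28, so by Lagrange every subgroup order divides 28. Divisors: 1, 2, 4, 7, 14, 28.
Subgroups by order — order 1: 1; order 2: 15; order 4: 7; order 7: 1; order 14: 3; order 28: 1.
Total: 1 + 15 + 7 + 1 + 3 + 1 = 28.

28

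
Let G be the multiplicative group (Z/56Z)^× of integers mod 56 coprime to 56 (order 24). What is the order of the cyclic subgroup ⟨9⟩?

Compute successive powers of 9 mod 56: 9, 25, 1; 9^3 ≡ 1 (mod 56).
So |⟨9⟩| = 3.

3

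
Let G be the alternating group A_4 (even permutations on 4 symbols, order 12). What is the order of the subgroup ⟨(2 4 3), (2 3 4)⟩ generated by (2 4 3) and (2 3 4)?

3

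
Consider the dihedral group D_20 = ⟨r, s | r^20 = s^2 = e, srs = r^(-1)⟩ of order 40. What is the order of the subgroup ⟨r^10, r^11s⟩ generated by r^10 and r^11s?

|⟨r^10⟩| = 2 and |⟨r^11s⟩| = 2, so |H| is a multiple of lcm(2, 2) = 2 and divides |G| = 40.
Closing under the operation: H = {e, r^10, rs, r^11s}, so |H| = 4.

4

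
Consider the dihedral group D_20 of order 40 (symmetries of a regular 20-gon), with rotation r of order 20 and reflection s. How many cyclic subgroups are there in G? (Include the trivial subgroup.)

26

A cyclic subgroup of order d is generated by each of its φ(d) elements of order d, so the cyclic subgroups of order d number (#elements of order d)/φ(d).
Cyclic subgroups by order — order 1: 1; order 2: 21; order 4: 1; order 5: 1; order 10: 1; order 20: 1.
Total: 26.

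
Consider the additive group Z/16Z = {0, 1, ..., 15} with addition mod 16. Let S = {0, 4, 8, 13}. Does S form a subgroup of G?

4 ∈ S but its inverse 12 ∉ S, so S is not a subgroup.

No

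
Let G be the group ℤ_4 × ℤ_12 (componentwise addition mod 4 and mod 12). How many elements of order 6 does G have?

6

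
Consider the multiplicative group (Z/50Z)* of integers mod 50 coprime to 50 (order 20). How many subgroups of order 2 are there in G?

|G| = 20 and 2 | 20, so subgroups of order 2 are possible by Lagrange.
The subgroups of order 2 are: {1, 49}.
So G has 1 subgroup of order 2.

1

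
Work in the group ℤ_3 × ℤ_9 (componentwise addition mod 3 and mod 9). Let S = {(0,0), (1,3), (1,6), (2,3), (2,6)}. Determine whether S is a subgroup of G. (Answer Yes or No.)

No

|S| = 5 does not divide |G| = 27, so by Lagrange S is not a subgroup.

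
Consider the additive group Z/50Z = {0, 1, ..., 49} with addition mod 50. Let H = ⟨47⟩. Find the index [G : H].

|⟨47⟩| = 50 and |G| = 50.
By Lagrange, [G : H] = |G|/|H| = 50/50 = 1.

1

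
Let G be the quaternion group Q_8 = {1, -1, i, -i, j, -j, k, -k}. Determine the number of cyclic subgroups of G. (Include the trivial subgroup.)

Each element a generates a cyclic subgroup ⟨a⟩; distinct elements may generate the same one (a cyclic group of order d has φ(d) generators).
Cyclic subgroups by order — order 1: 1; order 2: 1; order 4: 3.
Total: 5.

5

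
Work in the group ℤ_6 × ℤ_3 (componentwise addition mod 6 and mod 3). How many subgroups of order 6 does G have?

4

|G| = 18 and 6 | 18, so subgroups of order 6 are possible by Lagrange.
The subgroups of order 6 are: {(0,0), (0,1), (0,2), (3,0), (3,1), (3,2)}; {(0,0), (1,0), (2,0), (3,0), (4,0), (5,0)}; {(0,0), (1,1), (2,2), (3,0), (4,1), (5,2)}; {(0,0), (1,2), (2,1), (3,0), (4,2), (5,1)}.
So G has 4 subgroups of order 6.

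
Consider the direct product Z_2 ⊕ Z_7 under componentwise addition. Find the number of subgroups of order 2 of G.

1

|G| = 14 and 2 | 14, so subgroups of order 2 are possible by Lagrange.
The subgroups of order 2 are: {(0,0), (1,0)}.
So G has 1 subgroup of order 2.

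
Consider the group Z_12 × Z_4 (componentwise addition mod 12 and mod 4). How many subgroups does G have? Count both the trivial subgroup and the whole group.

30

|G| = 48, so by Lagrange every subgroup order divides 48. Divisors: 1, 2, 3, 4, 6, 8, 12, 16, 24, 48.
Subgroups by order — order 1: 1; order 2: 3; order 3: 1; order 4: 7; order 6: 3; order 8: 3; order 12: 7; order 16: 1; order 24: 3; order 48: 1.
Total: 1 + 3 + 1 + 7 + 3 + 3 + 7 + 1 + 3 + 1 = 30.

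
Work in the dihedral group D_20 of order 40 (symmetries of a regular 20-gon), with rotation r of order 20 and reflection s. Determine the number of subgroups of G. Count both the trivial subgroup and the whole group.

48

|G| = 40, so by Lagrange every subgroup order divides 40. Divisors: 1, 2, 4, 5, 8, 10, 20, 40.
Subgroups by order — order 1: 1; order 2: 21; order 4: 11; order 5: 1; order 8: 5; order 10: 5; order 20: 3; order 40: 1.
Total: 1 + 21 + 11 + 1 + 5 + 5 + 3 + 1 = 48.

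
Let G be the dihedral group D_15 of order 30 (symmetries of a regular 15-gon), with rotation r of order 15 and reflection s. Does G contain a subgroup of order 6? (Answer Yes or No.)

6 | 30. A subgroup of order 6 is {e, r^5, r^10, s, r^5s, r^10s}.

Yes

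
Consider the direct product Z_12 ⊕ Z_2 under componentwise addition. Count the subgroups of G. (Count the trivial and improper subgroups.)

|G| = 24, so by Lagrange every subgroup order divides 24. Divisors: 1, 2, 3, 4, 6, 8, 12, 24.
Subgroups by order — order 1: 1; order 2: 3; order 3: 1; order 4: 3; order 6: 3; order 8: 1; order 12: 3; order 24: 1.
Total: 1 + 3 + 1 + 3 + 3 + 1 + 3 + 1 = 16.

16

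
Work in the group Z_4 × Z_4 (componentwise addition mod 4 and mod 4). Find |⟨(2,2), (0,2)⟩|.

|⟨(2,2)⟩| = 2 and |⟨(0,2)⟩| = 2, so |H| is a multiple of lcm(2, 2) = 2 and divides |G| = 16.
Closing under the operation: H = {(0,0), (0,2), (2,0), (2,2)}, so |H| = 4.

4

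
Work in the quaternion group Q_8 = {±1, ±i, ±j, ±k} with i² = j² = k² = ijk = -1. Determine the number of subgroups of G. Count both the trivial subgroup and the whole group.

|G| = 8, so by Lagrange every subgroup order divides 8. Divisors: 1, 2, 4, 8.
Subgroups by order — order 1: 1; order 2: 1; order 4: 3; order 8: 1.
Total: 1 + 1 + 3 + 1 = 6.

6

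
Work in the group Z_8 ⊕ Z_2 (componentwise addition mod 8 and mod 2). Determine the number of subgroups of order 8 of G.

3

|G| = 16 and 8 | 16, so subgroups of order 8 are possible by Lagrange.
The subgroups of order 8 are: {(0,0), (0,1), (2,0), (2,1), (4,0), (4,1), (6,0), (6,1)}; {(0,0), (1,0), (2,0), (3,0), (4,0), (5,0), (6,0), (7,0)}; {(0,0), (1,1), (2,0), (3,1), (4,0), (5,1), (6,0), (7,1)}.
So G has 3 subgroups of order 8.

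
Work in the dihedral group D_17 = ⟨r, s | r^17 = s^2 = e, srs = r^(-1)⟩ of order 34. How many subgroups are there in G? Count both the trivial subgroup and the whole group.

20

|G| = 34, so by Lagrange every subgroup order divides 34. Divisors: 1, 2, 17, 34.
Subgroups by order — order 1: 1; order 2: 17; order 17: 1; order 34: 1.
Total: 1 + 17 + 1 + 1 = 20.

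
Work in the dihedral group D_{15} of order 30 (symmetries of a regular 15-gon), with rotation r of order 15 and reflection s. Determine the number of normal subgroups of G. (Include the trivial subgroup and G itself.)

5

G has 28 subgroups. Checking conjugation-invariance by order — order 1: 1/1 normal; order 2: 0/15 normal; order 3: 1/1 normal; order 5: 1/1 normal; order 6: 0/5 normal; order 10: 0/3 normal; order 15: 1/1 normal; order 30: 1/1 normal.
Total normal subgroups: 5.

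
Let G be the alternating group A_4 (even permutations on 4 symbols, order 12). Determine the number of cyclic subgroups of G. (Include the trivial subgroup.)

8

Each element a generates a cyclic subgroup ⟨a⟩; distinct elements may generate the same one (a cyclic group of order d has φ(d) generators).
Cyclic subgroups by order — order 1: 1; order 2: 3; order 3: 4.
Total: 8.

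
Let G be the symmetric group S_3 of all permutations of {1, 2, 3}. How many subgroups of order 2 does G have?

3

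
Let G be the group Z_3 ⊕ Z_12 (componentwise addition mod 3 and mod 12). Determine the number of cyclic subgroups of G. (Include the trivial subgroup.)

Each element a generates a cyclic subgroup ⟨a⟩; distinct elements may generate the same one (a cyclic group of order d has φ(d) generators).
Cyclic subgroups by order — order 1: 1; order 2: 1; order 3: 4; order 4: 1; order 6: 4; order 12: 4.
Total: 15.

15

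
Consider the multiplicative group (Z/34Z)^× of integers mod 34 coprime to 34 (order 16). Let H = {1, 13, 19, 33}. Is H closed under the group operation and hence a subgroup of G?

13 ∈ H but its inverse 21 ∉ H, so H is not a subgroup.

No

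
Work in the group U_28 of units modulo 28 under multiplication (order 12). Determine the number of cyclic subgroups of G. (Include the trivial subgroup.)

Group the elements of G by the cyclic subgroup they generate; each cyclic subgroup of order d accounts for φ(d) elements.
Cyclic subgroups by order — order 1: 1; order 2: 3; order 3: 1; order 6: 3.
Total: 8.

8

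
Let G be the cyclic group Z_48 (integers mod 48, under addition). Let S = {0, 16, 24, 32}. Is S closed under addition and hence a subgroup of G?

No

Closure fails: 16 + 24 = 40 ∉ S. So S is not a subgroup.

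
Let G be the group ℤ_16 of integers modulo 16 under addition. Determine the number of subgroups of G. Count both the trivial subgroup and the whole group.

A cyclic group of order 16 has exactly one subgroup for each divisor of 16.
Divisors of 16: 1, 2, 4, 8, 16.
So ℤ_16 has 5 subgroups.

5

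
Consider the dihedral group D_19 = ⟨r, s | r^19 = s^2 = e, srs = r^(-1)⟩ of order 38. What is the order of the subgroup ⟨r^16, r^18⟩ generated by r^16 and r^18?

19

|⟨r^16⟩| = 19 and |⟨r^18⟩| = 19, so |H| is a multiple of lcm(19, 19) = 19 and divides |G| = 38.
Closing under the operation: H = {e, r, r^2, r^3, r^4, r^5, r^6, r^7, r^8, r^9, r^10, r^11, r^12, r^13, r^14, r^15, r^16, r^17, r^18}, so |H| = 19.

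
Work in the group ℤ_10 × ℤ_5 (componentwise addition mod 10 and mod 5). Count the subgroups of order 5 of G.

6

|G| = 50 and 5 | 50, so subgroups of order 5 are possible by Lagrange.
The subgroups of order 5 are: {(0,0), (0,1), (0,2), (0,3), (0,4)}; {(0,0), (2,0), (4,0), (6,0), (8,0)}; {(0,0), (2,1), (4,2), (6,3), (8,4)}; {(0,0), (2,2), (4,4), (6,1), (8,3)}; … (6 in all).
So G has 6 subgroups of order 5.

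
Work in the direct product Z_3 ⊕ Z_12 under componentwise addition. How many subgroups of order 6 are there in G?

4

|G| = 36 and 6 | 36, so subgroups of order 6 are possible by Lagrange.
The subgroups of order 6 are: {(0,0), (0,2), (0,4), (0,6), (0,8), (0,10)}; {(0,0), (0,6), (1,0), (1,6), (2,0), (2,6)}; {(0,0), (0,6), (1,4), (1,10), (2,2), (2,8)}; {(0,0), (0,6), (1,2), (1,8), (2,4), (2,10)}.
So G has 4 subgroups of order 6.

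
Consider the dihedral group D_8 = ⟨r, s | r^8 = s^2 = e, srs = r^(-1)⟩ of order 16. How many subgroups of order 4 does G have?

5

|G| = 16 and 4 | 16, so subgroups of order 4 are possible by Lagrange.
The subgroups of order 4 are: {e, r^2, r^4, r^6}; {e, r^4, r^2s, r^6s}; {e, r^4, r^3s, r^7s}; {e, r^4, s, r^4s}; … (5 in all).
So G has 5 subgroups of order 4.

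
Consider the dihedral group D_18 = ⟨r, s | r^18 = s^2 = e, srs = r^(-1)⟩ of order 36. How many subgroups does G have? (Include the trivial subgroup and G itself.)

45

|G| = 36, so by Lagrange every subgroup order divides 36. Divisors: 1, 2, 3, 4, 6, 9, 12, 18, 36.
Subgroups by order — order 1: 1; order 2: 19; order 3: 1; order 4: 9; order 6: 7; order 9: 1; order 12: 3; order 18: 3; order 36: 1.
Total: 1 + 19 + 1 + 9 + 7 + 1 + 3 + 3 + 1 = 45.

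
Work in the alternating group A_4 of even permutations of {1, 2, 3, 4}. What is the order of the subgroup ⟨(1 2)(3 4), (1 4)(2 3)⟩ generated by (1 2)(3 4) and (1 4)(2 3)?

|⟨(1 2)(3 4)⟩| = 2 and |⟨(1 4)(2 3)⟩| = 2, so |H| is a multiple of lcm(2, 2) = 2 and divides |G| = 12.
Closing under the operation: H = {e, (1 2)(3 4), (1 3)(2 4), (1 4)(2 3)}, so |H| = 4.

4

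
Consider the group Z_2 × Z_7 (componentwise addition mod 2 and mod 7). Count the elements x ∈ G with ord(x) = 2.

1

An element (a,b) has order lcm(ord(a), ord(b)); count pairs with lcm equal to 2.
Enumerating gives 1 such elements.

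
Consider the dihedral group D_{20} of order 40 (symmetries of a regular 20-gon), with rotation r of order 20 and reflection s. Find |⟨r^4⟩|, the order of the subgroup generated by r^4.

Computing powers of r^4: the smallest k with (r^4)^k = e is k = 5.

5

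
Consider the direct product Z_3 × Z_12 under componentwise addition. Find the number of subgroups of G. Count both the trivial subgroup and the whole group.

|G| = 36, so by Lagrange every subgroup order divides 36. Divisors: 1, 2, 3, 4, 6, 9, 12, 18, 36.
Subgroups by order — order 1: 1; order 2: 1; order 3: 4; order 4: 1; order 6: 4; order 9: 1; order 12: 4; order 18: 1; order 36: 1.
Total: 1 + 1 + 4 + 1 + 4 + 1 + 4 + 1 + 1 = 18.

18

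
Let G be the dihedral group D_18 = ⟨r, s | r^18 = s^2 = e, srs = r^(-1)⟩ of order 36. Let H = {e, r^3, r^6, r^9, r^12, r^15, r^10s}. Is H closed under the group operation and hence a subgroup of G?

|H| = 7 does not divide |G| = 36, so by Lagrange H is not a subgroup.

No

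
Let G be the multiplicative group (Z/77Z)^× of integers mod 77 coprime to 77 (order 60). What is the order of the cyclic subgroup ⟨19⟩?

Compute successive powers of 19 mod 77: 19, 53, 6, 37, 10, 36, 68, 60, …; 19^30 ≡ 1 (mod 77).
So |⟨19⟩| = 30.

30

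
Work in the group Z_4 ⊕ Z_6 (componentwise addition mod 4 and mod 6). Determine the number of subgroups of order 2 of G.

|G| = 24 and 2 | 24, so subgroups of order 2 are possible by Lagrange.
The subgroups of order 2 are: {(0,0), (0,3)}; {(0,0), (2,0)}; {(0,0), (2,3)}.
So G has 3 subgroups of order 2.

3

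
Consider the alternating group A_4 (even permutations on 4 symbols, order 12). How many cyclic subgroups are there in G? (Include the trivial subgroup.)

Group the elements of G by the cyclic subgroup they generate; each cyclic subgroup of order d accounts for φ(d) elements.
Cyclic subgroups by order — order 1: 1; order 2: 3; order 3: 4.
Total: 8.

8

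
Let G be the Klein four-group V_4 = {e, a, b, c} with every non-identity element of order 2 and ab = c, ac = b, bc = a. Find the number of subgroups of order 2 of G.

|G| = 4 and 2 | 4, so subgroups of order 2 are possible by Lagrange.
The subgroups of order 2 are: {e, a}; {e, b}; {e, c}.
So G has 3 subgroups of order 2.

3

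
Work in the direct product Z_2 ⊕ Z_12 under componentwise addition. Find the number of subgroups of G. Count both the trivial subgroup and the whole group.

|G| = 24, so by Lagrange every subgroup order divides 24. Divisors: 1, 2, 3, 4, 6, 8, 12, 24.
Subgroups by order — order 1: 1; order 2: 3; order 3: 1; order 4: 3; order 6: 3; order 8: 1; order 12: 3; order 24: 1.
Total: 1 + 3 + 1 + 3 + 3 + 1 + 3 + 1 = 16.

16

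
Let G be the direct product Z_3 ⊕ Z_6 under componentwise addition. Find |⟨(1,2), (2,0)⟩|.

|⟨(1,2)⟩| = 3 and |⟨(2,0)⟩| = 3, so |H| is a multiple of lcm(3, 3) = 3 and divides |G| = 18.
Closing under the operation: H = {(0,0), (0,2), (0,4), (1,0), (1,2), (1,4), (2,0), (2,2), (2,4)}, so |H| = 9.

9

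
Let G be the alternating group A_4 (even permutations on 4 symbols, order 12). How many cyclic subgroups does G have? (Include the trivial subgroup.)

8

Each element a generates a cyclic subgroup ⟨a⟩; distinct elements may generate the same one (a cyclic group of order d has φ(d) generators).
Cyclic subgroups by order — order 1: 1; order 2: 3; order 3: 4.
Total: 8.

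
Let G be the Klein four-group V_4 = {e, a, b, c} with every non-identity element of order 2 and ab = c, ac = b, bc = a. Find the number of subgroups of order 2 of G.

|G| = 4 and 2 | 4, so subgroups of order 2 are possible by Lagrange.
The subgroups of order 2 are: {e, a}; {e, b}; {e, c}.
So G has 3 subgroups of order 2.

3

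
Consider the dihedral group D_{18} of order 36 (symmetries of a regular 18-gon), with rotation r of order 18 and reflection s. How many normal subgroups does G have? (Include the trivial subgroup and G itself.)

G has 45 subgroups. Checking conjugation-invariance by order — order 1: 1/1 normal; order 2: 1/19 normal; order 3: 1/1 normal; order 4: 0/9 normal; order 6: 1/7 normal; order 9: 1/1 normal; order 12: 0/3 normal; order 18: 3/3 normal; order 36: 1/1 normal.
Total normal subgroups: 9.

9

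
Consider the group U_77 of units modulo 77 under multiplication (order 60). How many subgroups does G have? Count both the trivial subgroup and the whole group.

|G| = 60, so by Lagrange every subgroup order divides 60. Divisors: 1, 2, 3, 4, 5, 6, 10, 12, 15, 20, 30, 60.
Subgroups by order — order 1: 1; order 2: 3; order 3: 1; order 4: 1; order 5: 1; order 6: 3; order 10: 3; order 12: 1; order 15: 1; order 20: 1; order 30: 3; order 60: 1.
Total: 1 + 3 + 1 + 1 + 1 + 3 + 3 + 1 + 1 + 1 + 3 + 1 = 20.

20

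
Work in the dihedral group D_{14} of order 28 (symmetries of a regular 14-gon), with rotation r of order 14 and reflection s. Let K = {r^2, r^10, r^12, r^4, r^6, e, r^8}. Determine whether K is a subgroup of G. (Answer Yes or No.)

|K| = 7 divides |G| = 28, consistent with Lagrange.
K contains the identity, every element's inverse is in K, and K is closed under ·: it is a subgroup.
In fact K = ⟨r^4⟩.

Yes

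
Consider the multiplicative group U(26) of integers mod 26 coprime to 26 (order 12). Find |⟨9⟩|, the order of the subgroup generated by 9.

Compute successive powers of 9 mod 26: 9, 3, 1; 9^3 ≡ 1 (mod 26).
So |⟨9⟩| = 3.

3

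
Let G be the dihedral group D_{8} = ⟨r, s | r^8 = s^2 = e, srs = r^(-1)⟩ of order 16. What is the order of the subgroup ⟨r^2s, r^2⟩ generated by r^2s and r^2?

8

|⟨r^2s⟩| = 2 and |⟨r^2⟩| = 4, so |H| is a multiple of lcm(2, 4) = 4 and divides |G| = 16.
Closing under the operation: H = {e, r^2, r^4, r^6, s, r^2s, r^4s, r^6s}, so |H| = 8.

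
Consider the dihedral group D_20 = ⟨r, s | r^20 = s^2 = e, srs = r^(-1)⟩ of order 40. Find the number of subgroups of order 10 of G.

|G| = 40 and 10 | 40, so subgroups of order 10 are possible by Lagrange.
The subgroups of order 10 are: {e, r^2, r^4, r^6, r^8, r^10, r^12, r^14, r^16, r^18}; {e, r^4, r^8, r^12, r^16, r^2s, r^6s, r^10s, r^14s, r^18s}; {e, r^4, r^8, r^12, r^16, r^3s, r^7s, r^11s, r^15s, r^19s}; {e, r^4, r^8, r^12, r^16, s, r^4s, r^8s, r^12s, r^16s}; … (5 in all).
So G has 5 subgroups of order 10.

5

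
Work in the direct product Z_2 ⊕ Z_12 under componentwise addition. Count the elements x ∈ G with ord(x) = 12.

8

An element (a,b) has order lcm(ord(a), ord(b)); count pairs with lcm equal to 12.
Enumerating gives 8 such elements.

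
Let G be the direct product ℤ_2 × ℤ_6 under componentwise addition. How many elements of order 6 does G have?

6

An element (a,b) has order lcm(ord(a), ord(b)); count pairs with lcm equal to 6.
Enumerating gives 6 such elements.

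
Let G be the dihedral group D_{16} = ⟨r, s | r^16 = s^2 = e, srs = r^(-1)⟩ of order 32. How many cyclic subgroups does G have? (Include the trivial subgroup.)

Group the elements of G by the cyclic subgroup they generate; each cyclic subgroup of order d accounts for φ(d) elements.
Cyclic subgroups by order — order 1: 1; order 2: 17; order 4: 1; order 8: 1; order 16: 1.
Total: 21.

21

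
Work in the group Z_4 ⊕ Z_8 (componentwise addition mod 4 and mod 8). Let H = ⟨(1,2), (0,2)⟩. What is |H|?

16

|⟨(1,2)⟩| = 4 and |⟨(0,2)⟩| = 4, so |H| is a multiple of lcm(4, 4) = 4 and divides |G| = 32.
Closing under the operation: H = {(0,0), (0,2), (0,4), (0,6), (1,0), (1,2), (1,4), (1,6), (2,0), (2,2), (2,4), (2,6), (3,0), (3,2), (3,4), (3,6)}, so |H| = 16.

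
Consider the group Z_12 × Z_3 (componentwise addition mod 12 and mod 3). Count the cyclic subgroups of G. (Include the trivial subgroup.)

15

Each element a generates a cyclic subgroup ⟨a⟩; distinct elements may generate the same one (a cyclic group of order d has φ(d) generators).
Cyclic subgroups by order — order 1: 1; order 2: 1; order 3: 4; order 4: 1; order 6: 4; order 12: 4.
Total: 15.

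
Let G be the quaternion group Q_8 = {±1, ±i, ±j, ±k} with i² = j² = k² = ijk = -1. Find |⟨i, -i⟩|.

|⟨i⟩| = 4 and |⟨-i⟩| = 4, so |H| is a multiple of lcm(4, 4) = 4 and divides |G| = 8.
Closing under the operation: H = {1, -1, i, -i}, so |H| = 4.

4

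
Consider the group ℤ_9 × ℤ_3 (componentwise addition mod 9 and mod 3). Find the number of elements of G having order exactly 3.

An element (a,b) has order lcm(ord(a), ord(b)); count pairs with lcm equal to 3.
Enumerating gives 8 such elements.

8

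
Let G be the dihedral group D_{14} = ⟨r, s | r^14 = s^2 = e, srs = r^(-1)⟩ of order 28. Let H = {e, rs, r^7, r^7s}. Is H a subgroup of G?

No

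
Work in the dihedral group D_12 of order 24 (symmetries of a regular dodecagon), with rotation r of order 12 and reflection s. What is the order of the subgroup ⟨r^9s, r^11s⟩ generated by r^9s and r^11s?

12

|⟨r^9s⟩| = 2 and |⟨r^11s⟩| = 2, so |H| is a multiple of lcm(2, 2) = 2 and divides |G| = 24.
Closing under the operation: H = {e, r^2, r^4, r^6, r^8, r^10, rs, r^3s, r^5s, r^7s, r^9s, r^11s}, so |H| = 12.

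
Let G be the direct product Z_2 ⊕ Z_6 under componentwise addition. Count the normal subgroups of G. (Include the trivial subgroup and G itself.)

10

G is abelian, so every subgroup is normal.
G has 10 subgroups in total, hence 10 normal subgroups.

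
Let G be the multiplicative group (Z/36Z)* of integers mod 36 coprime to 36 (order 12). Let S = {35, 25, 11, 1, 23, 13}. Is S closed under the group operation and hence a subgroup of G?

Yes

|S| = 6 divides |G| = 12, consistent with Lagrange.
S contains the identity, every element's inverse is in S, and S is closed under ·: it is a subgroup.
In fact S = ⟨23⟩.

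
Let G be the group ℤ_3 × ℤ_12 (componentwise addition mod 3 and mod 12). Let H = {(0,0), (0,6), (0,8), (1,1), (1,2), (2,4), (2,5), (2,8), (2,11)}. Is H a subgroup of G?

(2,4) ∈ H but its inverse (1,8) ∉ H, so H is not a subgroup.

No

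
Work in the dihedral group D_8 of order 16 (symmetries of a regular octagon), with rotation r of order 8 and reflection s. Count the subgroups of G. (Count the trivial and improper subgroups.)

19

|G| = 16, so by Lagrange every subgroup order divides 16. Divisors: 1, 2, 4, 8, 16.
Subgroups by order — order 1: 1; order 2: 9; order 4: 5; order 8: 3; order 16: 1.
Total: 1 + 9 + 5 + 3 + 1 = 19.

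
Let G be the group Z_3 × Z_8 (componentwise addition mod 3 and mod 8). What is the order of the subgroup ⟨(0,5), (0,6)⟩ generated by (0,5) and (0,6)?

8

|⟨(0,5)⟩| = 8 and |⟨(0,6)⟩| = 4, so |H| is a multiple of lcm(8, 4) = 8 and divides |G| = 24.
Closing under the operation: H = {(0,0), (0,1), (0,2), (0,3), (0,4), (0,5), (0,6), (0,7)}, so |H| = 8.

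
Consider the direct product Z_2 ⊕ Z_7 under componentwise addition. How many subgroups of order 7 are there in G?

1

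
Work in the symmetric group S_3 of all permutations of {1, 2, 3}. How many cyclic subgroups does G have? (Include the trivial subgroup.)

A cyclic subgroup of order d is generated by each of its φ(d) elements of order d, so the cyclic subgroups of order d number (#elements of order d)/φ(d).
Cyclic subgroups by order — order 1: 1; order 2: 3; order 3: 1.
Total: 5.

5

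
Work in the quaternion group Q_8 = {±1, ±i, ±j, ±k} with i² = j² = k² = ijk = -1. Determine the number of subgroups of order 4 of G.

3

|G| = 8 and 4 | 8, so subgroups of order 4 are possible by Lagrange.
The subgroups of order 4 are: {1, -1, i, -i}; {1, -1, j, -j}; {1, -1, k, -k}.
So G has 3 subgroups of order 4.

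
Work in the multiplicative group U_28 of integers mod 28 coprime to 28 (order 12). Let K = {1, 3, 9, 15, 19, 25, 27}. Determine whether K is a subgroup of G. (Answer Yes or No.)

No

|K| = 7 does not divide |G| = 12, so by Lagrange K is not a subgroup.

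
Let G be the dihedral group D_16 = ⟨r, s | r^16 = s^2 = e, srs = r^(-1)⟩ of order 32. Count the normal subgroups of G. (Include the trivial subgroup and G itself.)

8

G has 36 subgroups. Checking conjugation-invariance by order — order 1: 1/1 normal; order 2: 1/17 normal; order 4: 1/9 normal; order 8: 1/5 normal; order 16: 3/3 normal; order 32: 1/1 normal.
Total normal subgroups: 8.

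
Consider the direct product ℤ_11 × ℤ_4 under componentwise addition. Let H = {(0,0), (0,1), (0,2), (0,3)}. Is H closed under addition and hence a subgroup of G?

|H| = 4 divides |G| = 44, consistent with Lagrange.
H contains the identity, every element's inverse is in H, and H is closed under +: it is a subgroup.
In fact H = ⟨(0,1)⟩.

Yes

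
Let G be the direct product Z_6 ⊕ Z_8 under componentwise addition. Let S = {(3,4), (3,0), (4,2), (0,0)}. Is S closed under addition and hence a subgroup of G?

(4,2) ∈ S but its inverse (2,6) ∉ S, so S is not a subgroup.

No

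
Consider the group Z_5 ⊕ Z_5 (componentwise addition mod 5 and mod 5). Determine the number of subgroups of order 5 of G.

6

|G| = 25 and 5 | 25, so subgroups of order 5 are possible by Lagrange.
The subgroups of order 5 are: {(0,0), (0,1), (0,2), (0,3), (0,4)}; {(0,0), (1,0), (2,0), (3,0), (4,0)}; {(0,0), (1,1), (2,2), (3,3), (4,4)}; {(0,0), (1,2), (2,4), (3,1), (4,3)}; … (6 in all).
So G has 6 subgroups of order 5.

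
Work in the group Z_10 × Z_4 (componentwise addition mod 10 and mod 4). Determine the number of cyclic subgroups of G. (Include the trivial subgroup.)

A cyclic subgroup of order d is generated by each of its φ(d) elements of order d, so the cyclic subgroups of order d number (#elements of order d)/φ(d).
Cyclic subgroups by order — order 1: 1; order 2: 3; order 4: 2; order 5: 1; order 10: 3; order 20: 2.
Total: 12.

12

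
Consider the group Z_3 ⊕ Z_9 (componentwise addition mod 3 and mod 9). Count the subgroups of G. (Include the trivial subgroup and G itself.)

10

|G| = 27, so by Lagrange every subgroup order divides 27. Divisors: 1, 3, 9, 27.
Subgroups by order — order 1: 1; order 3: 4; order 9: 4; order 27: 1.
Total: 1 + 4 + 4 + 1 = 10.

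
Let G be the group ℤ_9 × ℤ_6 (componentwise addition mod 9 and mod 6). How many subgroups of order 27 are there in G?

|G| = 54 and 27 | 54, so subgroups of order 27 are possible by Lagrange.
The subgroups of order 27 are: {(0,0), (0,2), (0,4), (1,0), (1,2), (1,4), (2,0), (2,2), (2,4), (3,0), (3,2), (3,4), (4,0), (4,2), (4,4), (5,0), (5,2), (5,4), (6,0), (6,2), (6,4), (7,0), (7,2), (7,4), (8,0), (8,2), (8,4)}.
So G has 1 subgroup of order 27.

1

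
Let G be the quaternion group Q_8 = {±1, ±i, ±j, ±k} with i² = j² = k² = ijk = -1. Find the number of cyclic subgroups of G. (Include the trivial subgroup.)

5

A cyclic subgroup of order d is generated by each of its φ(d) elements of order d, so the cyclic subgroups of order d number (#elements of order d)/φ(d).
Cyclic subgroups by order — order 1: 1; order 2: 1; order 4: 3.
Total: 5.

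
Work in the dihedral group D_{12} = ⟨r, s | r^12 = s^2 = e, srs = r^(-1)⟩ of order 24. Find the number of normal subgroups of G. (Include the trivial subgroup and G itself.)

9

G has 34 subgroups. Checking conjugation-invariance by order — order 1: 1/1 normal; order 2: 1/13 normal; order 3: 1/1 normal; order 4: 1/7 normal; order 6: 1/5 normal; order 8: 0/3 normal; order 12: 3/3 normal; order 24: 1/1 normal.
Total normal subgroups: 9.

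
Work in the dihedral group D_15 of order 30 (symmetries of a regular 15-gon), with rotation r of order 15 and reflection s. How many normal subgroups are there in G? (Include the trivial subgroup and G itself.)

G has 28 subgroups. Checking conjugation-invariance by order — order 1: 1/1 normal; order 2: 0/15 normal; order 3: 1/1 normal; order 5: 1/1 normal; order 6: 0/5 normal; order 10: 0/3 normal; order 15: 1/1 normal; order 30: 1/1 normal.
Total normal subgroups: 5.

5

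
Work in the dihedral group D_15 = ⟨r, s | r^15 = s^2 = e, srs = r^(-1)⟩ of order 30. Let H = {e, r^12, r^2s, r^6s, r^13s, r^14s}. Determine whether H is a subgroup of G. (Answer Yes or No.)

r^12 ∈ H but its inverse r^3 ∉ H, so H is not a subgroup.

No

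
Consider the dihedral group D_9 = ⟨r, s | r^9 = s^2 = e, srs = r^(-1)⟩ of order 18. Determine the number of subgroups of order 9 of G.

|G| = 18 and 9 | 18, so subgroups of order 9 are possible by Lagrange.
The subgroups of order 9 are: {e, r, r^2, r^3, r^4, r^5, r^6, r^7, r^8}.
So G has 1 subgroup of order 9.

1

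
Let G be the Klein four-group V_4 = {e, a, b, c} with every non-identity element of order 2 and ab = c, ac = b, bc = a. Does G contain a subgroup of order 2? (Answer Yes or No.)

2 | 4. A subgroup of order 2 is {e, a}.

Yes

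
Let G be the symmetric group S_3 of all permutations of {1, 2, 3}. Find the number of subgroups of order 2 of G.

|G| = 6 and 2 | 6, so subgroups of order 2 are possible by Lagrange.
The subgroups of order 2 are: {e, (1 2)}; {e, (1 3)}; {e, (2 3)}.
So G has 3 subgroups of order 2.

3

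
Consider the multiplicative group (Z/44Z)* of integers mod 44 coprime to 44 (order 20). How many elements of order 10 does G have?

12

Enumerating element orders in G gives 12 elements of order 10.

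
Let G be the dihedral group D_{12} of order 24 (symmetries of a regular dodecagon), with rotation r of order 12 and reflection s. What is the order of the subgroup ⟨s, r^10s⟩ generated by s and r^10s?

|⟨s⟩| = 2 and |⟨r^10s⟩| = 2, so |H| is a multiple of lcm(2, 2) = 2 and divides |G| = 24.
Closing under the operation: H = {e, r^2, r^4, r^6, r^8, r^10, s, r^2s, r^4s, r^6s, r^8s, r^10s}, so |H| = 12.

12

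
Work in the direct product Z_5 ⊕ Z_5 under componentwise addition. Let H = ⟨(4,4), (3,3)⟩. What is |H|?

|⟨(4,4)⟩| = 5 and |⟨(3,3)⟩| = 5, so |H| is a multiple of lcm(5, 5) = 5 and divides |G| = 25.
Closing under the operation: H = {(0,0), (1,1), (2,2), (3,3), (4,4)}, so |H| = 5.

5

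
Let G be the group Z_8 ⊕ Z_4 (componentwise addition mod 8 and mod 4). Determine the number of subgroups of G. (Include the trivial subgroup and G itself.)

22

|G| = 32, so by Lagrange every subgroup order divides 32. Divisors: 1, 2, 4, 8, 16, 32.
Subgroups by order — order 1: 1; order 2: 3; order 4: 7; order 8: 7; order 16: 3; order 32: 1.
Total: 1 + 3 + 7 + 7 + 3 + 1 = 22.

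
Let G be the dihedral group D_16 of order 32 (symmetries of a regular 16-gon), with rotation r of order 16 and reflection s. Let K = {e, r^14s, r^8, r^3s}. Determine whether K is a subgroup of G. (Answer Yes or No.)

No

Closure fails: r^14s · r^3s = r^11 ∉ K. So K is not a subgroup.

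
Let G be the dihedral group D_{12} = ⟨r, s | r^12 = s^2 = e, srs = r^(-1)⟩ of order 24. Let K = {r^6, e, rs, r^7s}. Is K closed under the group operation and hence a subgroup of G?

|K| = 4 divides |G| = 24, consistent with Lagrange.
K contains the identity, every element's inverse is in K, and K is closed under ·: it is a subgroup.

Yes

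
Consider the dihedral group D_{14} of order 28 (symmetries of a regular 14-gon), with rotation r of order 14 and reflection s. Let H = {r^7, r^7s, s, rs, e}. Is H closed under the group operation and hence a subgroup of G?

No

|H| = 5 does not divide |G| = 28, so by Lagrange H is not a subgroup.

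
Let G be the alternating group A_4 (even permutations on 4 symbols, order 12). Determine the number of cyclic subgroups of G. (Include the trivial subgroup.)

8

Each element a generates a cyclic subgroup ⟨a⟩; distinct elements may generate the same one (a cyclic group of order d has φ(d) generators).
Cyclic subgroups by order — order 1: 1; order 2: 3; order 3: 4.
Total: 8.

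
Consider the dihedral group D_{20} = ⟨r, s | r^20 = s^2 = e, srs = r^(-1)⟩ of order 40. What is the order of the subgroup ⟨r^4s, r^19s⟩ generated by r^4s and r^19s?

8

|⟨r^4s⟩| = 2 and |⟨r^19s⟩| = 2, so |H| is a multiple of lcm(2, 2) = 2 and divides |G| = 40.
Closing under the operation: H = {e, r^5, r^10, r^15, r^4s, r^9s, r^14s, r^19s}, so |H| = 8.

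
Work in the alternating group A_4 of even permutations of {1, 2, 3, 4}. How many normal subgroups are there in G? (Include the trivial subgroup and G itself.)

3

G has 10 subgroups. Checking conjugation-invariance by order — order 1: 1/1 normal; order 2: 0/3 normal; order 3: 0/4 normal; order 4: 1/1 normal; order 12: 1/1 normal.
Total normal subgroups: 3.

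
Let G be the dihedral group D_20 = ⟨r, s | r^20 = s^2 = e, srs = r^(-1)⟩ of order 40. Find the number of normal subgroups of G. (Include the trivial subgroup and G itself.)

9

G has 48 subgroups. Checking conjugation-invariance by order — order 1: 1/1 normal; order 2: 1/21 normal; order 4: 1/11 normal; order 5: 1/1 normal; order 8: 0/5 normal; order 10: 1/5 normal; order 20: 3/3 normal; order 40: 1/1 normal.
Total normal subgroups: 9.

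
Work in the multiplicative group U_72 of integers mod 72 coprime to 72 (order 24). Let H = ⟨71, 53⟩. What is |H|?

4

|⟨71⟩| = 2 and |⟨53⟩| = 2, so |H| is a multiple of lcm(2, 2) = 2 and divides |G| = 24.
Closing under the operation: H = {1, 19, 53, 71}, so |H| = 4.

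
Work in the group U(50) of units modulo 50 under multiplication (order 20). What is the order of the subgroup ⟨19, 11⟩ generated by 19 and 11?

|⟨19⟩| = 10 and |⟨11⟩| = 5, so |H| is a multiple of lcm(10, 5) = 10 and divides |G| = 20.
Closing under the operation: H = {1, 9, 11, 19, 21, 29, 31, 39, 41, 49}, so |H| = 10.

10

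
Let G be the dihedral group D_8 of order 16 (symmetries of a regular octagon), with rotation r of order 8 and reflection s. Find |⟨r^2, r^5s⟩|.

|⟨r^2⟩| = 4 and |⟨r^5s⟩| = 2, so |H| is a multiple of lcm(4, 2) = 4 and divides |G| = 16.
Closing under the operation: H = {e, r^2, r^4, r^6, rs, r^3s, r^5s, r^7s}, so |H| = 8.

8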